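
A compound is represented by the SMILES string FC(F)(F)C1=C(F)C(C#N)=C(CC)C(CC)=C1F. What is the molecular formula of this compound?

C12H10F5N

Walk through each heavy atom and fill implicit hydrogens from standard valence (C 4, N 3, O 2, S 2, halogen 1):
  atom 1: F (halogen, monovalent) → 0 H
  atom 2: C, bond orders sum to 4 (valence 4) → 0 H
  atom 3: F (halogen, monovalent) → 0 H
  atom 4: F (halogen, monovalent) → 0 H
  atom 5: C, bond orders sum to 4 (valence 4) → 0 H
  atom 6: C, bond orders sum to 4 (valence 4) → 0 H
  atom 7: F (halogen, monovalent) → 0 H
  atom 8: C, bond orders sum to 4 (valence 4) → 0 H
  atom 9: C, bond orders sum to 4 (valence 4) → 0 H
  atom 10: N, bond orders sum to 3 (valence 3) → 0 H
  atom 11: C, bond orders sum to 4 (valence 4) → 0 H
  atom 12: C, bond orders sum to 2 (valence 4) → 2 H
  atom 13: C, bond orders sum to 1 (valence 4) → 3 H
  atom 14: C, bond orders sum to 4 (valence 4) → 0 H
  atom 15: C, bond orders sum to 2 (valence 4) → 2 H
  atom 16: C, bond orders sum to 1 (valence 4) → 3 H
  atom 17: C, bond orders sum to 4 (valence 4) → 0 H
  atom 18: F (halogen, monovalent) → 0 H
Totals → C:12, H:10, F:5, N:1.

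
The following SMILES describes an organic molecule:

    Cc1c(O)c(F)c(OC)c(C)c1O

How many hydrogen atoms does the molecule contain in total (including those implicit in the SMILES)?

11

Walk through each heavy atom and fill implicit hydrogens from standard valence (C 4, N 3, O 2, S 2, halogen 1); for lowercase aromatic atoms, an aromatic c carries 1 H when it has two neighbours and 0 H with three, and aromatic n carries 0 H:
  atom 1: C, bond orders sum to 1 (valence 4) → 3 H
  atom 2: aromatic c, 3 neighbours → 0 H
  atom 3: aromatic c, 3 neighbours → 0 H
  atom 4: O, bond orders sum to 1 (valence 2) → 1 H
  atom 5: aromatic c, 3 neighbours → 0 H
  atom 6: F (halogen, monovalent) → 0 H
  atom 7: aromatic c, 3 neighbours → 0 H
  atom 8: O, bond orders sum to 2 (valence 2) → 0 H
  atom 9: C, bond orders sum to 1 (valence 4) → 3 H
  atom 10: aromatic c, 3 neighbours → 0 H
  atom 11: C, bond orders sum to 1 (valence 4) → 3 H
  atom 12: aromatic c, 3 neighbours → 0 H
  atom 13: O, bond orders sum to 1 (valence 2) → 1 H
Total hydrogens: 11.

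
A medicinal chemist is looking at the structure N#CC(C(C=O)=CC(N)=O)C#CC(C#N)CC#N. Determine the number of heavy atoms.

18

Every atom symbol written in the SMILES (organic subset) is one heavy atom; implicit H are not written.
Heavy atoms by element → C:12, N:4, O:2.
Total: 18.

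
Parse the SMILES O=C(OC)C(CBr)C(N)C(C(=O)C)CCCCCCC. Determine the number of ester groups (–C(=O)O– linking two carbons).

The ester motif appears at heavy-atom position 2 in the SMILES.
Other groups present: 1 ketone, 1 primary amine.
Ester count: 1.

1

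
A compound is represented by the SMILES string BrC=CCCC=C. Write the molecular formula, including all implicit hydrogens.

C6H9Br

Walk through each heavy atom and fill implicit hydrogens from standard valence (C 4, N 3, O 2, S 2, halogen 1):
  atom 1: Br (halogen, monovalent) → 0 H
  atom 2: C, bond orders sum to 3 (valence 4) → 1 H
  atom 3: C, bond orders sum to 3 (valence 4) → 1 H
  atom 4: C, bond orders sum to 2 (valence 4) → 2 H
  atom 5: C, bond orders sum to 2 (valence 4) → 2 H
  atom 6: C, bond orders sum to 3 (valence 4) → 1 H
  atom 7: C, bond orders sum to 2 (valence 4) → 2 H
Totals → C:6, H:9, Br:1.
In Hill order: C6H9Br.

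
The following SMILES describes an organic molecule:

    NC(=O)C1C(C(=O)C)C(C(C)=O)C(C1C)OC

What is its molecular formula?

C12H19NO4

Walk through each heavy atom and fill implicit hydrogens from standard valence (C 4, N 3, O 2, S 2, halogen 1):
  atom 1: N, bond orders sum to 1 (valence 3) → 2 H
  atom 2: C, bond orders sum to 4 (valence 4) → 0 H
  atom 3: O, bond orders sum to 2 (valence 2) → 0 H
  atom 4: C, bond orders sum to 3 (valence 4) → 1 H
  atom 5: C, bond orders sum to 3 (valence 4) → 1 H
  atom 6: C, bond orders sum to 4 (valence 4) → 0 H
  atom 7: O, bond orders sum to 2 (valence 2) → 0 H
  atom 8: C, bond orders sum to 1 (valence 4) → 3 H
  atom 9: C, bond orders sum to 3 (valence 4) → 1 H
  atom 10: C, bond orders sum to 4 (valence 4) → 0 H
  atom 11: C, bond orders sum to 1 (valence 4) → 3 H
  atom 12: O, bond orders sum to 2 (valence 2) → 0 H
  atom 13: C, bond orders sum to 3 (valence 4) → 1 H
  atom 14: C, bond orders sum to 3 (valence 4) → 1 H
  atom 15: C, bond orders sum to 1 (valence 4) → 3 H
  atom 16: O, bond orders sum to 2 (valence 2) → 0 H
  atom 17: C, bond orders sum to 1 (valence 4) → 3 H
Totals → C:12, H:19, N:1, O:4.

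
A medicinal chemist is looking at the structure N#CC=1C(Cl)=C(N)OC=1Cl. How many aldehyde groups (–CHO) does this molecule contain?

Scan the SMILES for the aldehyde motif — none present.
Groups that are present: 1 nitrile, 1 primary amine.

0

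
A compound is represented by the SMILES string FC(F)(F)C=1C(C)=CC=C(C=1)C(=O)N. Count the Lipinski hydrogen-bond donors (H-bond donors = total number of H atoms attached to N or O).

2

Donors: find every N or O and count the H atoms it carries.
  atom 13 (O): bond orders sum to 2 → 0 H
  atom 14 (N): bond orders sum to 1 → 2 H
Lipinski HBD = 2.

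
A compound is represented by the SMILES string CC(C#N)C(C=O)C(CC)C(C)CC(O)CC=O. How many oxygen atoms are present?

Scan the SMILES for O atoms (remember two-letter symbols like Cl and Br are single atoms).
Oxygen count: 3.

3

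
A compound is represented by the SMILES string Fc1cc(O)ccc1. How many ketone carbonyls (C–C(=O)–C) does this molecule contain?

0

Scan the SMILES for the ketone motif — none present.
Groups that are present: 1 hydroxyl.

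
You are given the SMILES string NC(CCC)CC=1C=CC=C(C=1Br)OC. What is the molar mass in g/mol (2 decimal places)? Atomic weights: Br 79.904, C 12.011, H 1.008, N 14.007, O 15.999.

First, the molecular formula is C12H18BrNO (counting implicit H from valence).
  Br: 1 × 79.904 = 79.904
  C: 12 × 12.011 = 144.132
  H: 18 × 1.008 = 18.144
  N: 1 × 14.007 = 14.007
  O: 1 × 15.999 = 15.999
Sum: 1×79.904 + 12×12.011 + 18×1.008 + 1×14.007 + 1×15.999 = 272.186 → 272.19 g/mol.

272.19 g/mol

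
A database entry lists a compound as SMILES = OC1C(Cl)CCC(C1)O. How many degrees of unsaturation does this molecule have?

Molecular formula: C6H11ClO2.
DoU = (2C + 2 + N − H − X) / 2, where X is the halogen count and O/S are ignored.
    = (2·6 + 2 + 0 − 11 − 1) / 2 = 2 / 2 = 1.

1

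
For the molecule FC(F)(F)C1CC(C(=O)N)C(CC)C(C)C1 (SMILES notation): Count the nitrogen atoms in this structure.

1

Scan the SMILES for N atoms (remember two-letter symbols like Cl and Br are single atoms).
Nitrogen count: 1.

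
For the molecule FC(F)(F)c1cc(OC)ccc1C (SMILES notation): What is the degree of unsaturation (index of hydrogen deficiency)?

4

Molecular formula: C9H9F3O.
DoU = (2C + 2 + N − H − X) / 2, where X is the halogen count and O/S are ignored.
    = (2·9 + 2 + 0 − 9 − 3) / 2 = 8 / 2 = 4.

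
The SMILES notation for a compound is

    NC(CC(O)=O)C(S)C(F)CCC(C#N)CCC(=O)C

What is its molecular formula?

Walk through each heavy atom and fill implicit hydrogens from standard valence (C 4, N 3, O 2, S 2, halogen 1):
  atom 1: N, bond orders sum to 1 (valence 3) → 2 H
  atom 2: C, bond orders sum to 3 (valence 4) → 1 H
  atom 3: C, bond orders sum to 2 (valence 4) → 2 H
  atom 4: C, bond orders sum to 4 (valence 4) → 0 H
  atom 5: O, bond orders sum to 1 (valence 2) → 1 H
  atom 6: O, bond orders sum to 2 (valence 2) → 0 H
  atom 7: C, bond orders sum to 3 (valence 4) → 1 H
  atom 8: S, bond orders sum to 1 (valence 2) → 1 H
  atom 9: C, bond orders sum to 3 (valence 4) → 1 H
  atom 10: F (halogen, monovalent) → 0 H
  atom 11: C, bond orders sum to 2 (valence 4) → 2 H
  atom 12: C, bond orders sum to 2 (valence 4) → 2 H
  atom 13: C, bond orders sum to 3 (valence 4) → 1 H
  atom 14: C, bond orders sum to 4 (valence 4) → 0 H
  atom 15: N, bond orders sum to 3 (valence 3) → 0 H
  atom 16: C, bond orders sum to 2 (valence 4) → 2 H
  atom 17: C, bond orders sum to 2 (valence 4) → 2 H
  atom 18: C, bond orders sum to 4 (valence 4) → 0 H
  atom 19: O, bond orders sum to 2 (valence 2) → 0 H
  atom 20: C, bond orders sum to 1 (valence 4) → 3 H
Totals → C:13, H:21, F:1, N:2, O:3, S:1.

C13H21FN2O3S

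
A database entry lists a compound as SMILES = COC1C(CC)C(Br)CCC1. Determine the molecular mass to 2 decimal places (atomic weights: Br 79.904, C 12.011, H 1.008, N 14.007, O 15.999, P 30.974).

First, the molecular formula is C9H17BrO (counting implicit H from valence).
  Br: 1 × 79.904 = 79.904
  C: 9 × 12.011 = 108.099
  H: 17 × 1.008 = 17.136
  O: 1 × 15.999 = 15.999
Sum: 1×79.904 + 9×12.011 + 17×1.008 + 1×15.999 = 221.138 → 221.14 g/mol.

221.14 g/mol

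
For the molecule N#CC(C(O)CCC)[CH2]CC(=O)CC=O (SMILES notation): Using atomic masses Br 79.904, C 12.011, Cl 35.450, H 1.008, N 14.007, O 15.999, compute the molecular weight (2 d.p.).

211.26 g/mol

First, the molecular formula is C11H17NO3 (counting implicit H from valence).
  C: 11 × 12.011 = 132.121
  H: 17 × 1.008 = 17.136
  N: 1 × 14.007 = 14.007
  O: 3 × 15.999 = 47.997
Sum: 11×12.011 + 17×1.008 + 1×14.007 + 3×15.999 = 211.261 → 211.26 g/mol.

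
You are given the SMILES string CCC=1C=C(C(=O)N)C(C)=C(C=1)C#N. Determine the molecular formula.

C11H12N2O

Walk through each heavy atom and fill implicit hydrogens from standard valence (C 4, N 3, O 2, S 2, halogen 1):
  atom 1: C, bond orders sum to 1 (valence 4) → 3 H
  atom 2: C, bond orders sum to 2 (valence 4) → 2 H
  atom 3: C, bond orders sum to 4 (valence 4) → 0 H
  atom 4: C, bond orders sum to 3 (valence 4) → 1 H
  atom 5: C, bond orders sum to 4 (valence 4) → 0 H
  atom 6: C, bond orders sum to 4 (valence 4) → 0 H
  atom 7: O, bond orders sum to 2 (valence 2) → 0 H
  atom 8: N, bond orders sum to 1 (valence 3) → 2 H
  atom 9: C, bond orders sum to 4 (valence 4) → 0 H
  atom 10: C, bond orders sum to 1 (valence 4) → 3 H
  atom 11: C, bond orders sum to 4 (valence 4) → 0 H
  atom 12: C, bond orders sum to 3 (valence 4) → 1 H
  atom 13: C, bond orders sum to 4 (valence 4) → 0 H
  atom 14: N, bond orders sum to 3 (valence 3) → 0 H
Totals → C:11, H:12, N:2, O:1.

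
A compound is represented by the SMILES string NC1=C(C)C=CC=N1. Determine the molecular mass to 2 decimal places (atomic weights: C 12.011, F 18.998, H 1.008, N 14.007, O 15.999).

108.14 g/mol

First, the molecular formula is C6H8N2 (counting implicit H from valence).
  C: 6 × 12.011 = 72.066
  H: 8 × 1.008 = 8.064
  N: 2 × 14.007 = 28.014
Sum: 6×12.011 + 8×1.008 + 2×14.007 = 108.144 → 108.14 g/mol.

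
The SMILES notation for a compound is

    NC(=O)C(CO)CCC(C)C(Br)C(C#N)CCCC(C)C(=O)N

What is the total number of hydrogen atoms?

Walk through each heavy atom and fill implicit hydrogens from standard valence (C 4, N 3, O 2, S 2, halogen 1):
  atom 1: N, bond orders sum to 1 (valence 3) → 2 H
  atom 2: C, bond orders sum to 4 (valence 4) → 0 H
  atom 3: O, bond orders sum to 2 (valence 2) → 0 H
  atom 4: C, bond orders sum to 3 (valence 4) → 1 H
  atom 5: C, bond orders sum to 2 (valence 4) → 2 H
  atom 6: O, bond orders sum to 1 (valence 2) → 1 H
  atom 7: C, bond orders sum to 2 (valence 4) → 2 H
  atom 8: C, bond orders sum to 2 (valence 4) → 2 H
  atom 9: C, bond orders sum to 3 (valence 4) → 1 H
  atom 10: C, bond orders sum to 1 (valence 4) → 3 H
  atom 11: C, bond orders sum to 3 (valence 4) → 1 H
  atom 12: Br (halogen, monovalent) → 0 H
  atom 13: C, bond orders sum to 3 (valence 4) → 1 H
  atom 14: C, bond orders sum to 4 (valence 4) → 0 H
  atom 15: N, bond orders sum to 3 (valence 3) → 0 H
  atom 16: C, bond orders sum to 2 (valence 4) → 2 H
  atom 17: C, bond orders sum to 2 (valence 4) → 2 H
  atom 18: C, bond orders sum to 2 (valence 4) → 2 H
  atom 19: C, bond orders sum to 3 (valence 4) → 1 H
  atom 20: C, bond orders sum to 1 (valence 4) → 3 H
  atom 21: C, bond orders sum to 4 (valence 4) → 0 H
  atom 22: O, bond orders sum to 2 (valence 2) → 0 H
  atom 23: N, bond orders sum to 1 (valence 3) → 2 H
Total hydrogens: 28.

28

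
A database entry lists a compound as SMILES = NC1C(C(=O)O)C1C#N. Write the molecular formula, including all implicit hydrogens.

Walk through each heavy atom and fill implicit hydrogens from standard valence (C 4, N 3, O 2, S 2, halogen 1):
  atom 1: N, bond orders sum to 1 (valence 3) → 2 H
  atom 2: C, bond orders sum to 3 (valence 4) → 1 H
  atom 3: C, bond orders sum to 3 (valence 4) → 1 H
  atom 4: C, bond orders sum to 4 (valence 4) → 0 H
  atom 5: O, bond orders sum to 2 (valence 2) → 0 H
  atom 6: O, bond orders sum to 1 (valence 2) → 1 H
  atom 7: C, bond orders sum to 3 (valence 4) → 1 H
  atom 8: C, bond orders sum to 4 (valence 4) → 0 H
  atom 9: N, bond orders sum to 3 (valence 3) → 0 H
Totals → C:5, H:6, N:2, O:2.

C5H6N2O2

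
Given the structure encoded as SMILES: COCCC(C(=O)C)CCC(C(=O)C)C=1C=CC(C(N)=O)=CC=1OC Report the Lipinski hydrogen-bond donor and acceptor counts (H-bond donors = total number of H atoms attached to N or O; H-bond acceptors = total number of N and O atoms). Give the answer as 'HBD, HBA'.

Donors: find every N or O and count the H atoms it carries.
  atom 2 (O): bond orders sum to 2 → 0 H
  atom 7 (O): bond orders sum to 2 → 0 H
  atom 13 (O): bond orders sum to 2 → 0 H
  atom 20 (N): bond orders sum to 1 → 2 H
  atom 21 (O): bond orders sum to 2 → 0 H
  atom 24 (O): bond orders sum to 2 → 0 H
Lipinski HBD = 2.
Acceptors: N atoms = 1, O atoms = 5 → HBA = 6.

2, 6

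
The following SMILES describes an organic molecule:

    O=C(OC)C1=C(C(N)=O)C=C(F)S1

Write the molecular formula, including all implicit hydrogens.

C7H6FNO3S

Walk through each heavy atom and fill implicit hydrogens from standard valence (C 4, N 3, O 2, S 2, halogen 1):
  atom 1: O, bond orders sum to 2 (valence 2) → 0 H
  atom 2: C, bond orders sum to 4 (valence 4) → 0 H
  atom 3: O, bond orders sum to 2 (valence 2) → 0 H
  atom 4: C, bond orders sum to 1 (valence 4) → 3 H
  atom 5: C, bond orders sum to 4 (valence 4) → 0 H
  atom 6: C, bond orders sum to 4 (valence 4) → 0 H
  atom 7: C, bond orders sum to 4 (valence 4) → 0 H
  atom 8: N, bond orders sum to 1 (valence 3) → 2 H
  atom 9: O, bond orders sum to 2 (valence 2) → 0 H
  atom 10: C, bond orders sum to 3 (valence 4) → 1 H
  atom 11: C, bond orders sum to 4 (valence 4) → 0 H
  atom 12: F (halogen, monovalent) → 0 H
  atom 13: S, bond orders sum to 2 (valence 2) → 0 H
Totals → C:7, H:6, F:1, N:1, O:3, S:1.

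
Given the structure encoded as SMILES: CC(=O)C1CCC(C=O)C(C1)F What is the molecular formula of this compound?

Walk through each heavy atom and fill implicit hydrogens from standard valence (C 4, N 3, O 2, S 2, halogen 1):
  atom 1: C, bond orders sum to 1 (valence 4) → 3 H
  atom 2: C, bond orders sum to 4 (valence 4) → 0 H
  atom 3: O, bond orders sum to 2 (valence 2) → 0 H
  atom 4: C, bond orders sum to 3 (valence 4) → 1 H
  atom 5: C, bond orders sum to 2 (valence 4) → 2 H
  atom 6: C, bond orders sum to 2 (valence 4) → 2 H
  atom 7: C, bond orders sum to 3 (valence 4) → 1 H
  atom 8: C, bond orders sum to 3 (valence 4) → 1 H
  atom 9: O, bond orders sum to 2 (valence 2) → 0 H
  atom 10: C, bond orders sum to 3 (valence 4) → 1 H
  atom 11: C, bond orders sum to 2 (valence 4) → 2 H
  atom 12: F (halogen, monovalent) → 0 H
Totals → C:9, H:13, F:1, O:2.

C9H13FO2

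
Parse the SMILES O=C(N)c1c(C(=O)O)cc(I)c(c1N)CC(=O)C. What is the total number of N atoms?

Scan the SMILES for N atoms (remember two-letter symbols like Cl and Br are single atoms).
Nitrogen count: 2.

2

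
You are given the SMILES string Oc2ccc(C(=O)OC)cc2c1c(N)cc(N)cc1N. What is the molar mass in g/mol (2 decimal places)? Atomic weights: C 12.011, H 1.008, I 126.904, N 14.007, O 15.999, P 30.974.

First, the molecular formula is C14H15N3O3 (counting implicit H from valence).
  C: 14 × 12.011 = 168.154
  H: 15 × 1.008 = 15.120
  N: 3 × 14.007 = 42.021
  O: 3 × 15.999 = 47.997
Sum: 14×12.011 + 15×1.008 + 3×14.007 + 3×15.999 = 273.292 → 273.29 g/mol.

273.29 g/mol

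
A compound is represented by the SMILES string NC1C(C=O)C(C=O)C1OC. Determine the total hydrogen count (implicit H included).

Walk through each heavy atom and fill implicit hydrogens from standard valence (C 4, N 3, O 2, S 2, halogen 1):
  atom 1: N, bond orders sum to 1 (valence 3) → 2 H
  atom 2: C, bond orders sum to 3 (valence 4) → 1 H
  atom 3: C, bond orders sum to 3 (valence 4) → 1 H
  atom 4: C, bond orders sum to 3 (valence 4) → 1 H
  atom 5: O, bond orders sum to 2 (valence 2) → 0 H
  atom 6: C, bond orders sum to 3 (valence 4) → 1 H
  atom 7: C, bond orders sum to 3 (valence 4) → 1 H
  atom 8: O, bond orders sum to 2 (valence 2) → 0 H
  atom 9: C, bond orders sum to 3 (valence 4) → 1 H
  atom 10: O, bond orders sum to 2 (valence 2) → 0 H
  atom 11: C, bond orders sum to 1 (valence 4) → 3 H
Total hydrogens: 11.

11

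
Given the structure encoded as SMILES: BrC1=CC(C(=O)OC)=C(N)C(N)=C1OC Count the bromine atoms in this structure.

1

Scan the SMILES for Br atoms (remember two-letter symbols like Cl and Br are single atoms).
Bromine count: 1.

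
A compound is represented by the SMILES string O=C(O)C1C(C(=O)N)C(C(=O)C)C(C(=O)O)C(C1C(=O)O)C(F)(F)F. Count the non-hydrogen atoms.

Every atom symbol written in the SMILES (organic subset) is one heavy atom; implicit H are not written.
Heavy atoms by element → C:13, F:3, N:1, O:8.
Total: 25.

25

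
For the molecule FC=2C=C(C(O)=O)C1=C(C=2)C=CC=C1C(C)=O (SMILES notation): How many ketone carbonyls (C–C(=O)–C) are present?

1

The ketone motif appears at heavy-atom position 15 in the SMILES.
Other groups present: 1 carboxylic acid.
Ketone count: 1.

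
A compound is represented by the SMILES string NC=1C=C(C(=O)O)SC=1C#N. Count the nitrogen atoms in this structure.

Scan the SMILES for N atoms (remember two-letter symbols like Cl and Br are single atoms).
Nitrogen count: 2.

2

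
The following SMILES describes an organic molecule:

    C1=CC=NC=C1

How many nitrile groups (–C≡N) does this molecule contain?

0

Scan the SMILES for the nitrile motif — none present.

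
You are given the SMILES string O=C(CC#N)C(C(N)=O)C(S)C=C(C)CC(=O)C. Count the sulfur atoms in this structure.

Scan the SMILES for S atoms (remember two-letter symbols like Cl and Br are single atoms).
Sulfur count: 1.

1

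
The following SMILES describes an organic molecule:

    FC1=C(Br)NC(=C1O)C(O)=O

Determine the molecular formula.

C5H3BrFNO3

Walk through each heavy atom and fill implicit hydrogens from standard valence (C 4, N 3, O 2, S 2, halogen 1):
  atom 1: F (halogen, monovalent) → 0 H
  atom 2: C, bond orders sum to 4 (valence 4) → 0 H
  atom 3: C, bond orders sum to 4 (valence 4) → 0 H
  atom 4: Br (halogen, monovalent) → 0 H
  atom 5: N, bond orders sum to 2 (valence 3) → 1 H
  atom 6: C, bond orders sum to 4 (valence 4) → 0 H
  atom 7: C, bond orders sum to 4 (valence 4) → 0 H
  atom 8: O, bond orders sum to 1 (valence 2) → 1 H
  atom 9: C, bond orders sum to 4 (valence 4) → 0 H
  atom 10: O, bond orders sum to 1 (valence 2) → 1 H
  atom 11: O, bond orders sum to 2 (valence 2) → 0 H
Totals → C:5, H:3, Br:1, F:1, N:1, O:3.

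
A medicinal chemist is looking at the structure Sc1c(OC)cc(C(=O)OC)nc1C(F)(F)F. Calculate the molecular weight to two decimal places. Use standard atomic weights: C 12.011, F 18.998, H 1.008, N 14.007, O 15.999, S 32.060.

267.22 g/mol

First, the molecular formula is C9H8F3NO3S (counting implicit H from valence).
  C: 9 × 12.011 = 108.099
  F: 3 × 18.998 = 56.994
  H: 8 × 1.008 = 8.064
  N: 1 × 14.007 = 14.007
  O: 3 × 15.999 = 47.997
  S: 1 × 32.060 = 32.060
Sum: 9×12.011 + 3×18.998 + 8×1.008 + 1×14.007 + 3×15.999 + 1×32.060 = 267.221 → 267.22 g/mol.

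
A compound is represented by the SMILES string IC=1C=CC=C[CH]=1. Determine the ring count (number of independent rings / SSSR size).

1

In SMILES, each pair of matching ring-closure digits denotes one ring-closing bond; the number of such bonds equals the number of independent rings.
Ring-closure bonds here: 1.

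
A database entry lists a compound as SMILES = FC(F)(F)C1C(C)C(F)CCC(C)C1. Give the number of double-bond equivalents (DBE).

Molecular formula: C10H16F4.
DoU = (2C + 2 + N − H − X) / 2, where X is the halogen count and O/S are ignored.
    = (2·10 + 2 + 0 − 16 − 4) / 2 = 2 / 2 = 1.

1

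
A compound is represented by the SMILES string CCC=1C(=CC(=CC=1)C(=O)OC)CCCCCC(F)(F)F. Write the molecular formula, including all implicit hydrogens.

Walk through each heavy atom and fill implicit hydrogens from standard valence (C 4, N 3, O 2, S 2, halogen 1):
  atom 1: C, bond orders sum to 1 (valence 4) → 3 H
  atom 2: C, bond orders sum to 2 (valence 4) → 2 H
  atom 3: C, bond orders sum to 4 (valence 4) → 0 H
  atom 4: C, bond orders sum to 4 (valence 4) → 0 H
  atom 5: C, bond orders sum to 3 (valence 4) → 1 H
  atom 6: C, bond orders sum to 4 (valence 4) → 0 H
  atom 7: C, bond orders sum to 3 (valence 4) → 1 H
  atom 8: C, bond orders sum to 3 (valence 4) → 1 H
  atom 9: C, bond orders sum to 4 (valence 4) → 0 H
  atom 10: O, bond orders sum to 2 (valence 2) → 0 H
  atom 11: O, bond orders sum to 2 (valence 2) → 0 H
  atom 12: C, bond orders sum to 1 (valence 4) → 3 H
  atom 13: C, bond orders sum to 2 (valence 4) → 2 H
  atom 14: C, bond orders sum to 2 (valence 4) → 2 H
  atom 15: C, bond orders sum to 2 (valence 4) → 2 H
  atom 16: C, bond orders sum to 2 (valence 4) → 2 H
  atom 17: C, bond orders sum to 2 (valence 4) → 2 H
  atom 18: C, bond orders sum to 4 (valence 4) → 0 H
  atom 19: F (halogen, monovalent) → 0 H
  atom 20: F (halogen, monovalent) → 0 H
  atom 21: F (halogen, monovalent) → 0 H
Totals → C:16, H:21, F:3, O:2.

C16H21F3O2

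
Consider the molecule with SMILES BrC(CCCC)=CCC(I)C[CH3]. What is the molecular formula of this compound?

Walk through each heavy atom and fill implicit hydrogens from standard valence (C 4, N 3, O 2, S 2, halogen 1):
  atom 1: Br (halogen, monovalent) → 0 H
  atom 2: C, bond orders sum to 4 (valence 4) → 0 H
  atom 3: C, bond orders sum to 2 (valence 4) → 2 H
  atom 4: C, bond orders sum to 2 (valence 4) → 2 H
  atom 5: C, bond orders sum to 2 (valence 4) → 2 H
  atom 6: C, bond orders sum to 1 (valence 4) → 3 H
  atom 7: C, bond orders sum to 3 (valence 4) → 1 H
  atom 8: C, bond orders sum to 2 (valence 4) → 2 H
  atom 9: C, bond orders sum to 3 (valence 4) → 1 H
  atom 10: I (halogen, monovalent) → 0 H
  atom 11: C, bond orders sum to 2 (valence 4) → 2 H
  atom 12: C with explicit H count 3
Totals → C:10, H:18, Br:1, I:1.

C10H18BrI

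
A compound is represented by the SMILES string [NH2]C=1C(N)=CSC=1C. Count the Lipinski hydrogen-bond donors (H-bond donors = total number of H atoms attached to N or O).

4

Donors: find every N or O and count the H atoms it carries.
  atom 1 (N): bond orders sum to 1 → 2 H
  atom 4 (N): bond orders sum to 1 → 2 H
Lipinski HBD = 4.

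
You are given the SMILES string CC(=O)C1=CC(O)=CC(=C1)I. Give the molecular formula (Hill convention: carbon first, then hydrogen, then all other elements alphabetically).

C8H7IO2

Walk through each heavy atom and fill implicit hydrogens from standard valence (C 4, N 3, O 2, S 2, halogen 1):
  atom 1: C, bond orders sum to 1 (valence 4) → 3 H
  atom 2: C, bond orders sum to 4 (valence 4) → 0 H
  atom 3: O, bond orders sum to 2 (valence 2) → 0 H
  atom 4: C, bond orders sum to 4 (valence 4) → 0 H
  atom 5: C, bond orders sum to 3 (valence 4) → 1 H
  atom 6: C, bond orders sum to 4 (valence 4) → 0 H
  atom 7: O, bond orders sum to 1 (valence 2) → 1 H
  atom 8: C, bond orders sum to 3 (valence 4) → 1 H
  atom 9: C, bond orders sum to 4 (valence 4) → 0 H
  atom 10: C, bond orders sum to 3 (valence 4) → 1 H
  atom 11: I (halogen, monovalent) → 0 H
Totals → C:8, H:7, I:1, O:2.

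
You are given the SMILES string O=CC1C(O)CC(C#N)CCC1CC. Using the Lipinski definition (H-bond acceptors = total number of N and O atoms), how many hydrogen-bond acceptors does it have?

3

N atoms: 1; O atoms: 2.
Lipinski HBA = 1 + 2 = 3.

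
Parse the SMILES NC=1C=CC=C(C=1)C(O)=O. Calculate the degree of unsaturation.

5

Molecular formula: C7H7NO2.
DoU = (2C + 2 + N − H − X) / 2, where X is the halogen count and O/S are ignored.
    = (2·7 + 2 + 1 − 7 − 0) / 2 = 10 / 2 = 5.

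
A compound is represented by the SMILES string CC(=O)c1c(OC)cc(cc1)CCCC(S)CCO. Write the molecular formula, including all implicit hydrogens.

C15H22O3S

Walk through each heavy atom and fill implicit hydrogens from standard valence (C 4, N 3, O 2, S 2, halogen 1); for lowercase aromatic atoms, an aromatic c carries 1 H when it has two neighbours and 0 H with three, and aromatic n carries 0 H:
  atom 1: C, bond orders sum to 1 (valence 4) → 3 H
  atom 2: C, bond orders sum to 4 (valence 4) → 0 H
  atom 3: O, bond orders sum to 2 (valence 2) → 0 H
  atom 4: aromatic c, 3 neighbours → 0 H
  atom 5: aromatic c, 3 neighbours → 0 H
  atom 6: O, bond orders sum to 2 (valence 2) → 0 H
  atom 7: C, bond orders sum to 1 (valence 4) → 3 H
  atom 8: aromatic c, 2 neighbours → 1 H
  atom 9: aromatic c, 3 neighbours → 0 H
  atom 10: aromatic c, 2 neighbours → 1 H
  atom 11: aromatic c, 2 neighbours → 1 H
  atom 12: C, bond orders sum to 2 (valence 4) → 2 H
  atom 13: C, bond orders sum to 2 (valence 4) → 2 H
  atom 14: C, bond orders sum to 2 (valence 4) → 2 H
  atom 15: C, bond orders sum to 3 (valence 4) → 1 H
  atom 16: S, bond orders sum to 1 (valence 2) → 1 H
  atom 17: C, bond orders sum to 2 (valence 4) → 2 H
  atom 18: C, bond orders sum to 2 (valence 4) → 2 H
  atom 19: O, bond orders sum to 1 (valence 2) → 1 H
Totals → C:15, H:22, O:3, S:1.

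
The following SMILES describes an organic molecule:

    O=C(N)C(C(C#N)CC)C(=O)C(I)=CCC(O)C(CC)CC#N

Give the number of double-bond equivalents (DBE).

7

Degree of unsaturation = (number of rings) + (number of π bonds).
Ring closures in the SMILES: 0.
π bonds: 3 double bonds (each 1 DoU), 2 triple bonds (each 2 DoU) → 7 DoU from unsaturation.
Total DoU = 0 + 7 = 7.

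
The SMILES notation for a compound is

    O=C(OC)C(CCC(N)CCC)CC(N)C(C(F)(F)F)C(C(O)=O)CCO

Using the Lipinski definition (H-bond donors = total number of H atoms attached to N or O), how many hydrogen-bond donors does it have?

Donors: find every N or O and count the H atoms it carries.
  atom 1 (O): bond orders sum to 2 → 0 H
  atom 3 (O): bond orders sum to 2 → 0 H
  atom 9 (N): bond orders sum to 1 → 2 H
  atom 15 (N): bond orders sum to 1 → 2 H
  atom 23 (O): bond orders sum to 1 → 1 H
  atom 24 (O): bond orders sum to 2 → 0 H
  atom 27 (O): bond orders sum to 1 → 1 H
Lipinski HBD = 6.

6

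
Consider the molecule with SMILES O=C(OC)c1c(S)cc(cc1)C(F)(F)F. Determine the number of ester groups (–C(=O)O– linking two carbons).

The ester motif appears at heavy-atom position 2 in the SMILES.
Other groups present: 1 thiol.
Ester count: 1.

1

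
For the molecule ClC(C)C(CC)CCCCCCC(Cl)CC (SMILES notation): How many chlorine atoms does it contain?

Scan the SMILES for Cl atoms (remember two-letter symbols like Cl and Br are single atoms).
Chlorine count: 2.

2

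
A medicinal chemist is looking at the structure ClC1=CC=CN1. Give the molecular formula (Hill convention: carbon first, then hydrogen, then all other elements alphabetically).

Walk through each heavy atom and fill implicit hydrogens from standard valence (C 4, N 3, O 2, S 2, halogen 1):
  atom 1: Cl (halogen, monovalent) → 0 H
  atom 2: C, bond orders sum to 4 (valence 4) → 0 H
  atom 3: C, bond orders sum to 3 (valence 4) → 1 H
  atom 4: C, bond orders sum to 3 (valence 4) → 1 H
  atom 5: C, bond orders sum to 3 (valence 4) → 1 H
  atom 6: N, bond orders sum to 2 (valence 3) → 1 H
Totals → C:4, H:4, Cl:1, N:1.
In Hill order: C4H4ClN.

C4H4ClN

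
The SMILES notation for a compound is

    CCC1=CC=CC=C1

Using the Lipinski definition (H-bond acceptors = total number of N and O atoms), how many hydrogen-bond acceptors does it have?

0

N atoms: 0; O atoms: 0.
Lipinski HBA = 0 + 0 = 0.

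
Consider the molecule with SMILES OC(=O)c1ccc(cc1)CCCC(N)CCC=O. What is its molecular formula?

Walk through each heavy atom and fill implicit hydrogens from standard valence (C 4, N 3, O 2, S 2, halogen 1); for lowercase aromatic atoms, an aromatic c carries 1 H when it has two neighbours and 0 H with three, and aromatic n carries 0 H:
  atom 1: O, bond orders sum to 1 (valence 2) → 1 H
  atom 2: C, bond orders sum to 4 (valence 4) → 0 H
  atom 3: O, bond orders sum to 2 (valence 2) → 0 H
  atom 4: aromatic c, 3 neighbours → 0 H
  atom 5: aromatic c, 2 neighbours → 1 H
  atom 6: aromatic c, 2 neighbours → 1 H
  atom 7: aromatic c, 3 neighbours → 0 H
  atom 8: aromatic c, 2 neighbours → 1 H
  atom 9: aromatic c, 2 neighbours → 1 H
  atom 10: C, bond orders sum to 2 (valence 4) → 2 H
  atom 11: C, bond orders sum to 2 (valence 4) → 2 H
  atom 12: C, bond orders sum to 2 (valence 4) → 2 H
  atom 13: C, bond orders sum to 3 (valence 4) → 1 H
  atom 14: N, bond orders sum to 1 (valence 3) → 2 H
  atom 15: C, bond orders sum to 2 (valence 4) → 2 H
  atom 16: C, bond orders sum to 2 (valence 4) → 2 H
  atom 17: C, bond orders sum to 3 (valence 4) → 1 H
  atom 18: O, bond orders sum to 2 (valence 2) → 0 H
Totals → C:14, H:19, N:1, O:3.
In Hill order: C14H19NO3.

C14H19NO3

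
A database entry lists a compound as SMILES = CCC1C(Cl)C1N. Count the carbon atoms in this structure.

5

Count every carbon token in the SMILES (each C, including those in ring-closure positions and inside branches).
Carbon count: 5.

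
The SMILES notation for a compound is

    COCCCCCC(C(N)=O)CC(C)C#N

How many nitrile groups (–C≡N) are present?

1

The nitrile motif appears at heavy-atom position 15 in the SMILES.
Other groups present: 1 amide, 1 ether.
Nitrile count: 1.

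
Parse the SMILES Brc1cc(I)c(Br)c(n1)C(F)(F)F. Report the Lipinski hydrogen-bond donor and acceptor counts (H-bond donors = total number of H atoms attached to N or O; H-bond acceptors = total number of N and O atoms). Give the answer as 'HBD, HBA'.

0, 1

Donors: find every N or O and count the H atoms it carries.
  atom 9 (N): bond orders sum to 3 → 0 H
Lipinski HBD = 0.
Acceptors: N atoms = 1, O atoms = 0 → HBA = 1.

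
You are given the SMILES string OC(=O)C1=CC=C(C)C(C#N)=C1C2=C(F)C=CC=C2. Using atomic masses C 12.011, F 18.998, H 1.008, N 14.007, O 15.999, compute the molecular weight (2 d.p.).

First, the molecular formula is C15H10FNO2 (counting implicit H from valence).
  C: 15 × 12.011 = 180.165
  F: 1 × 18.998 = 18.998
  H: 10 × 1.008 = 10.080
  N: 1 × 14.007 = 14.007
  O: 2 × 15.999 = 31.998
Sum: 15×12.011 + 1×18.998 + 10×1.008 + 1×14.007 + 2×15.999 = 255.248 → 255.25 g/mol.

255.25 g/mol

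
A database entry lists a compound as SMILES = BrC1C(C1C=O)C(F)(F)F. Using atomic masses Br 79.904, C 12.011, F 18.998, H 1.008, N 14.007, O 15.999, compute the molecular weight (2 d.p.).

First, the molecular formula is C5H4BrF3O (counting implicit H from valence).
  Br: 1 × 79.904 = 79.904
  C: 5 × 12.011 = 60.055
  F: 3 × 18.998 = 56.994
  H: 4 × 1.008 = 4.032
  O: 1 × 15.999 = 15.999
Sum: 1×79.904 + 5×12.011 + 3×18.998 + 4×1.008 + 1×15.999 = 216.984 → 216.98 g/mol.

216.98 g/mol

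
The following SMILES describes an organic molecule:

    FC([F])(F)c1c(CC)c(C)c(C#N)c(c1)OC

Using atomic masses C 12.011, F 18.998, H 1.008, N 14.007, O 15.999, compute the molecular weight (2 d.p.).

243.23 g/mol

First, the molecular formula is C12H12F3NO (counting implicit H from valence).
  C: 12 × 12.011 = 144.132
  F: 3 × 18.998 = 56.994
  H: 12 × 1.008 = 12.096
  N: 1 × 14.007 = 14.007
  O: 1 × 15.999 = 15.999
Sum: 12×12.011 + 3×18.998 + 12×1.008 + 1×14.007 + 1×15.999 = 243.228 → 243.23 g/mol.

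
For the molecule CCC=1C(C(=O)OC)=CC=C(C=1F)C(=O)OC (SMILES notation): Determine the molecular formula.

Walk through each heavy atom and fill implicit hydrogens from standard valence (C 4, N 3, O 2, S 2, halogen 1):
  atom 1: C, bond orders sum to 1 (valence 4) → 3 H
  atom 2: C, bond orders sum to 2 (valence 4) → 2 H
  atom 3: C, bond orders sum to 4 (valence 4) → 0 H
  atom 4: C, bond orders sum to 4 (valence 4) → 0 H
  atom 5: C, bond orders sum to 4 (valence 4) → 0 H
  atom 6: O, bond orders sum to 2 (valence 2) → 0 H
  atom 7: O, bond orders sum to 2 (valence 2) → 0 H
  atom 8: C, bond orders sum to 1 (valence 4) → 3 H
  atom 9: C, bond orders sum to 3 (valence 4) → 1 H
  atom 10: C, bond orders sum to 3 (valence 4) → 1 H
  atom 11: C, bond orders sum to 4 (valence 4) → 0 H
  atom 12: C, bond orders sum to 4 (valence 4) → 0 H
  atom 13: F (halogen, monovalent) → 0 H
  atom 14: C, bond orders sum to 4 (valence 4) → 0 H
  atom 15: O, bond orders sum to 2 (valence 2) → 0 H
  atom 16: O, bond orders sum to 2 (valence 2) → 0 H
  atom 17: C, bond orders sum to 1 (valence 4) → 3 H
Totals → C:12, H:13, F:1, O:4.
In Hill order: C12H13FO4.

C12H13FO4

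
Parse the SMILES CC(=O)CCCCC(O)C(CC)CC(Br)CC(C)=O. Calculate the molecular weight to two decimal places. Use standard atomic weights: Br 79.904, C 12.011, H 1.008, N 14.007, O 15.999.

335.28 g/mol

First, the molecular formula is C15H27BrO3 (counting implicit H from valence).
  Br: 1 × 79.904 = 79.904
  C: 15 × 12.011 = 180.165
  H: 27 × 1.008 = 27.216
  O: 3 × 15.999 = 47.997
Sum: 1×79.904 + 15×12.011 + 27×1.008 + 3×15.999 = 335.282 → 335.28 g/mol.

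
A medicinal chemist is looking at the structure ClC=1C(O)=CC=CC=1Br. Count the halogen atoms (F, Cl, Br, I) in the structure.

Halogen atoms appear at heavy-atom positions 1, 9 (1×Br, 1×Cl).
Other groups present: 1 hydroxyl.
Halogen count: 2.

2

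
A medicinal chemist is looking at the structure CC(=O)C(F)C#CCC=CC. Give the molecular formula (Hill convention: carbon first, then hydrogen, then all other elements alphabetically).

Walk through each heavy atom and fill implicit hydrogens from standard valence (C 4, N 3, O 2, S 2, halogen 1):
  atom 1: C, bond orders sum to 1 (valence 4) → 3 H
  atom 2: C, bond orders sum to 4 (valence 4) → 0 H
  atom 3: O, bond orders sum to 2 (valence 2) → 0 H
  atom 4: C, bond orders sum to 3 (valence 4) → 1 H
  atom 5: F (halogen, monovalent) → 0 H
  atom 6: C, bond orders sum to 4 (valence 4) → 0 H
  atom 7: C, bond orders sum to 4 (valence 4) → 0 H
  atom 8: C, bond orders sum to 2 (valence 4) → 2 H
  atom 9: C, bond orders sum to 3 (valence 4) → 1 H
  atom 10: C, bond orders sum to 3 (valence 4) → 1 H
  atom 11: C, bond orders sum to 1 (valence 4) → 3 H
Totals → C:9, H:11, F:1, O:1.

C9H11FO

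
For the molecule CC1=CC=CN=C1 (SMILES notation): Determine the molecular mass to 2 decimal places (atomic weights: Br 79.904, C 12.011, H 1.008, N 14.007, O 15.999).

First, the molecular formula is C6H7N (counting implicit H from valence).
  C: 6 × 12.011 = 72.066
  H: 7 × 1.008 = 7.056
  N: 1 × 14.007 = 14.007
Sum: 6×12.011 + 7×1.008 + 1×14.007 = 93.129 → 93.13 g/mol.

93.13 g/mol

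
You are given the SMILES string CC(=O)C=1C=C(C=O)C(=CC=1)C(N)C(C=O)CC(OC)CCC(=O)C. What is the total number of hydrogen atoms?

25

Walk through each heavy atom and fill implicit hydrogens from standard valence (C 4, N 3, O 2, S 2, halogen 1):
  atom 1: C, bond orders sum to 1 (valence 4) → 3 H
  atom 2: C, bond orders sum to 4 (valence 4) → 0 H
  atom 3: O, bond orders sum to 2 (valence 2) → 0 H
  atom 4: C, bond orders sum to 4 (valence 4) → 0 H
  atom 5: C, bond orders sum to 3 (valence 4) → 1 H
  atom 6: C, bond orders sum to 4 (valence 4) → 0 H
  atom 7: C, bond orders sum to 3 (valence 4) → 1 H
  atom 8: O, bond orders sum to 2 (valence 2) → 0 H
  atom 9: C, bond orders sum to 4 (valence 4) → 0 H
  atom 10: C, bond orders sum to 3 (valence 4) → 1 H
  atom 11: C, bond orders sum to 3 (valence 4) → 1 H
  atom 12: C, bond orders sum to 3 (valence 4) → 1 H
  atom 13: N, bond orders sum to 1 (valence 3) → 2 H
  atom 14: C, bond orders sum to 3 (valence 4) → 1 H
  atom 15: C, bond orders sum to 3 (valence 4) → 1 H
  atom 16: O, bond orders sum to 2 (valence 2) → 0 H
  atom 17: C, bond orders sum to 2 (valence 4) → 2 H
  atom 18: C, bond orders sum to 3 (valence 4) → 1 H
  atom 19: O, bond orders sum to 2 (valence 2) → 0 H
  atom 20: C, bond orders sum to 1 (valence 4) → 3 H
  atom 21: C, bond orders sum to 2 (valence 4) → 2 H
  atom 22: C, bond orders sum to 2 (valence 4) → 2 H
  atom 23: C, bond orders sum to 4 (valence 4) → 0 H
  atom 24: O, bond orders sum to 2 (valence 2) → 0 H
  atom 25: C, bond orders sum to 1 (valence 4) → 3 H
Total hydrogens: 25.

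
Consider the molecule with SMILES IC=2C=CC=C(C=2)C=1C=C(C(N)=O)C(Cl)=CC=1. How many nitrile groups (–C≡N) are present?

Scan the SMILES for the nitrile motif — none present.
Groups that are present: 1 amide.

0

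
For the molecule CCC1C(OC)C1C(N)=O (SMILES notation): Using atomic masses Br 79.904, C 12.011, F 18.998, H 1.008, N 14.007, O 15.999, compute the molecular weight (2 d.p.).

143.19 g/mol

First, the molecular formula is C7H13NO2 (counting implicit H from valence).
  C: 7 × 12.011 = 84.077
  H: 13 × 1.008 = 13.104
  N: 1 × 14.007 = 14.007
  O: 2 × 15.999 = 31.998
Sum: 7×12.011 + 13×1.008 + 1×14.007 + 2×15.999 = 143.186 → 143.19 g/mol.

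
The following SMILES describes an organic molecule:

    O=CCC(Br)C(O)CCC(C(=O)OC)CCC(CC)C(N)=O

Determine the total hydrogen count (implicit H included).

Walk through each heavy atom and fill implicit hydrogens from standard valence (C 4, N 3, O 2, S 2, halogen 1):
  atom 1: O, bond orders sum to 2 (valence 2) → 0 H
  atom 2: C, bond orders sum to 3 (valence 4) → 1 H
  atom 3: C, bond orders sum to 2 (valence 4) → 2 H
  atom 4: C, bond orders sum to 3 (valence 4) → 1 H
  atom 5: Br (halogen, monovalent) → 0 H
  atom 6: C, bond orders sum to 3 (valence 4) → 1 H
  atom 7: O, bond orders sum to 1 (valence 2) → 1 H
  atom 8: C, bond orders sum to 2 (valence 4) → 2 H
  atom 9: C, bond orders sum to 2 (valence 4) → 2 H
  atom 10: C, bond orders sum to 3 (valence 4) → 1 H
  atom 11: C, bond orders sum to 4 (valence 4) → 0 H
  atom 12: O, bond orders sum to 2 (valence 2) → 0 H
  atom 13: O, bond orders sum to 2 (valence 2) → 0 H
  atom 14: C, bond orders sum to 1 (valence 4) → 3 H
  atom 15: C, bond orders sum to 2 (valence 4) → 2 H
  atom 16: C, bond orders sum to 2 (valence 4) → 2 H
  atom 17: C, bond orders sum to 3 (valence 4) → 1 H
  atom 18: C, bond orders sum to 2 (valence 4) → 2 H
  atom 19: C, bond orders sum to 1 (valence 4) → 3 H
  atom 20: C, bond orders sum to 4 (valence 4) → 0 H
  atom 21: N, bond orders sum to 1 (valence 3) → 2 H
  atom 22: O, bond orders sum to 2 (valence 2) → 0 H
Total hydrogens: 26.

26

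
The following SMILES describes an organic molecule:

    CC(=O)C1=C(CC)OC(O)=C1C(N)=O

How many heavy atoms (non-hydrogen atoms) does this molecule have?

Every atom symbol written in the SMILES (organic subset) is one heavy atom; implicit H are not written.
Heavy atoms by element → C:9, N:1, O:4.
Total: 14.

14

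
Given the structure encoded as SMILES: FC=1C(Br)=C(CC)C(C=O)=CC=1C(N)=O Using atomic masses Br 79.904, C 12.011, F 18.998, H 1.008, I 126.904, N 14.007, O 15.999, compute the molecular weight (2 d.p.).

274.09 g/mol

First, the molecular formula is C10H9BrFNO2 (counting implicit H from valence).
  Br: 1 × 79.904 = 79.904
  C: 10 × 12.011 = 120.110
  F: 1 × 18.998 = 18.998
  H: 9 × 1.008 = 9.072
  N: 1 × 14.007 = 14.007
  O: 2 × 15.999 = 31.998
Sum: 1×79.904 + 10×12.011 + 1×18.998 + 9×1.008 + 1×14.007 + 2×15.999 = 274.089 → 274.09 g/mol.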